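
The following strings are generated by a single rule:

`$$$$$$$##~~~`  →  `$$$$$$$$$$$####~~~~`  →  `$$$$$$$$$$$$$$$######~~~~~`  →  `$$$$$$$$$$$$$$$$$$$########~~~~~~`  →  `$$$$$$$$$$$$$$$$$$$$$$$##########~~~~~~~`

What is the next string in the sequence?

$$$$$$$$$$$$$$$$$$$$$$$$$$$############~~~~~~~~

Each string has the form $^{4n+3} #^{2n} ~^{n+2} (n = 1, 2, …).
For the next term, n = 6, so the run lengths are 27, 12, 8.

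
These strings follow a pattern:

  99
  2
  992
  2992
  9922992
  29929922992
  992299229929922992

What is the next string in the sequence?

From term 3 onward, concatenate the second-to-last term with the last: 99·2 = 992, 2·992 = 2992, …
The next term joins 29929922992 and 992299229929922992.

29929922992992299229929922992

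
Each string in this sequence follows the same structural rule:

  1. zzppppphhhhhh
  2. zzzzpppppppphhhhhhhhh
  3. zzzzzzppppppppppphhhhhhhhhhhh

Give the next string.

zzzzzzzzpppppppppppppphhhhhhhhhhhhhhh

Term n consists of 2n z's, followed by 3n+2 p's, followed by 3n+3 h's (n = 1, 2, …).
For the next term, n = 4, so the run lengths are 8, 14, 15.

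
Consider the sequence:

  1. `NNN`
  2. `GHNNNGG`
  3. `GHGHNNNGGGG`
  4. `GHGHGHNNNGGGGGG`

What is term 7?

Each term wraps the previous one in GH on the left and GG on the right.
From GHGHGHNNNGGGGGG, 3 further steps: GHGHGHNNNGGGGGG → GHGHGHGHNNNGGGGGGGG → GHGHGHGHGHNNNGGGGGGGGGG → (answer).

GHGHGHGHGHGHNNNGGGGGGGGGGGG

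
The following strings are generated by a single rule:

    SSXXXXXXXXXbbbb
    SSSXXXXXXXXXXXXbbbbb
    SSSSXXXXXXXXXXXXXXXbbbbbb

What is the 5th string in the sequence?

SSSSSSXXXXXXXXXXXXXXXXXXXXXbbbbbbbb

Term n consists of n-1 S's, followed by 3n X's, followed by n+1 b's, where the shown terms are n = 3, 4, 5.
Setting n = 7 gives 6, 21, 8 characters in each block.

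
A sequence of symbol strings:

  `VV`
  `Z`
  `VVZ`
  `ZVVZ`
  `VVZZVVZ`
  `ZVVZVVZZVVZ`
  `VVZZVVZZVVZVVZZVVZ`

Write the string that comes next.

Each term (from the third on) is the two preceding terms concatenated in order: term 3 = VV·Z = VVZ.
Continuing: ZVVZVVZZVVZ · VVZZVVZZVVZVVZZVVZ gives term 8.

ZVVZVVZZVVZVVZZVVZZVVZVVZZVVZ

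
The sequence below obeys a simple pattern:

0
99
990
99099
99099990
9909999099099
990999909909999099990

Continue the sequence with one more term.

9909999099099990999909909999099099

Each term (from the third on) is the previous term followed by the one before it: term 3 = 99·0 = 990.
So term 8 is 990999909909999099990·9909999099099.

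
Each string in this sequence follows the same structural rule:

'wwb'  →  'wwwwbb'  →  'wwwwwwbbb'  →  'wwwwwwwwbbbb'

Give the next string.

The n-th term is 2n w's then n b's (n = 1, 2, …).
For the next term, n = 5, so the run lengths are 10, 5.

wwwwwwwwwwbbbbb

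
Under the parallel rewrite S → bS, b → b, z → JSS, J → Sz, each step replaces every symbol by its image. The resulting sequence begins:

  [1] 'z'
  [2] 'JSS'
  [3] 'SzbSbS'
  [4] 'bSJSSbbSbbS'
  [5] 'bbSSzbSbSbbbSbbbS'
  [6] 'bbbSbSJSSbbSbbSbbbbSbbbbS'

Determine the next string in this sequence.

Replace each of the 25 characters of bbbSbSJSSbbSbbSbbbbSbbbbS in place — b b b bS b bS Sz bS bS b b bS b b bS b b b b bS b b b b bS — and concatenate.

bbbbSbbSSzbSbSbbbSbbbSbbbbbSbbbbbS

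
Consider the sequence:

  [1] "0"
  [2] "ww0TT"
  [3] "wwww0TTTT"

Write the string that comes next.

Every step adds ww to the front and TT to the end of the previous string.
So the next term is ww·wwww0TTTT·TT.

wwwwww0TTTTTT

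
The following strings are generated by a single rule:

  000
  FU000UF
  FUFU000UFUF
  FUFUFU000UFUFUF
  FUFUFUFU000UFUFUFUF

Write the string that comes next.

s(k+1) = FU·s(k)·UF, so each term gains FU as a prefix and UF as a suffix.
So the next term is FU·FUFUFUFU000UFUFUFUF·UF.

FUFUFUFUFU000UFUFUFUFUF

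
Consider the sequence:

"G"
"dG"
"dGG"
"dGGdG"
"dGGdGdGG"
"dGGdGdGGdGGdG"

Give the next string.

dGGdGdGGdGGdGdGGdGdGG

This is a Fibonacci-style word recurrence s(k) = s(k−1)·s(k−2): e.g. dG·G = dGG.
So term 7 is dGGdGdGGdGGdG·dGGdGdGG.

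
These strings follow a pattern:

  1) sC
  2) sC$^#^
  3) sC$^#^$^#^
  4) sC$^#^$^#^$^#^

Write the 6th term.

sC$^#^$^#^$^#^$^#^$^#^

The strings grow by a fixed suffix $^#^ each time.
From sC$^#^$^#^$^#^, 2 further steps: sC$^#^$^#^$^#^ → sC$^#^$^#^$^#^$^#^ → (answer).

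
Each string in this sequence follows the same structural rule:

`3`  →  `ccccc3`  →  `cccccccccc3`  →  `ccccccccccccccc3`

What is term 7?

cccccccccccccccccccccccccccccc3

Each term is the previous one with ccccc prepended.
From ccccccccccccccc3, 3 further steps: ccccccccccccccc3 → cccccccccccccccccccc3 → ccccccccccccccccccccccccc3 → (answer).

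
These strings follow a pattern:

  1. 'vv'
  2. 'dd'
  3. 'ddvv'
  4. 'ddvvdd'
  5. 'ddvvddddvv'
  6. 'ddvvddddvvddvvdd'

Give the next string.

From term 3 onward, concatenate the last term with the second-to-last: dd·vv = ddvv, ddvv·dd = ddvvdd, …
The next term joins ddvvddddvvddvvdd and ddvvddddvv.

ddvvddddvvddvvddddvvddddvv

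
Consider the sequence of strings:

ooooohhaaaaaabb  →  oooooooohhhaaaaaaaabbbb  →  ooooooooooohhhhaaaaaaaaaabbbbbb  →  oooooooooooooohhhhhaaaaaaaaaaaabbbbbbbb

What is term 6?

Each string has the form o^{3n-1} h^{n} a^{2n+2} b^{2n-2}, where the shown terms are n = 2, 3, 4, 5.
Setting n = 7 gives 20, 7, 16, 12 characters in each block.

oooooooooooooooooooohhhhhhhaaaaaaaaaaaaaaaabbbbbbbbbbbb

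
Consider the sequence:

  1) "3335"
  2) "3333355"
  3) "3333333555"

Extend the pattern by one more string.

The n-th term is 2n+1 3's then n 5's (n = 1, 2, …).
At n = 4 the blocks have lengths 9, 4.

3333333335555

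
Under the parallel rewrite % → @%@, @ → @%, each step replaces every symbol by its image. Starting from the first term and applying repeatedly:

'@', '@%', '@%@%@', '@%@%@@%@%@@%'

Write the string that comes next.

Rewriting each symbol of @%@%@@%@%@@%: @→@%, %→@%@, @→@%, %→@%@, @→@%, @→@%, %→@%@, @→@%, %→@%@, @→@%, @→@%, %→@%@, which concatenates to @% @%@ @% @%@ @% @% @%@ @% @%@ @% @% @%@.

@%@%@@%@%@@%@%@%@@%@%@@%@%@%@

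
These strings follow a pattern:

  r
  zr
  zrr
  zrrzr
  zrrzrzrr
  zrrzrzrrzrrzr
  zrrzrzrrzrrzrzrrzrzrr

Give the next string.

zrrzrzrrzrrzrzrrzrzrrzrrzrzrrzrrzr

Each term (from the third on) is the previous term followed by the one before it: term 3 = zr·r = zrr.
So term 8 is zrrzrzrrzrrzrzrrzrzrr·zrrzrzrrzrrzr.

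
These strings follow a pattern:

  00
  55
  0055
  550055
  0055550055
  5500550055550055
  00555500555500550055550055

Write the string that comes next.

From term 3 onward, concatenate the second-to-last term with the last: 00·55 = 0055, 55·0055 = 550055, …
The next term joins 5500550055550055 and 00555500555500550055550055.

550055005555005500555500555500550055550055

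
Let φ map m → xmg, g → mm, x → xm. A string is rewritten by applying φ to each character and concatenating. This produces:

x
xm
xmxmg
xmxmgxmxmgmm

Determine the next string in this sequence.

xmxmgxmxmgmmxmxmgxmxmgmmxmgxmg

Expanding xmxmgxmxmgmm: x→xm, m→xmg, x→xm, m→xmg, g→mm, x→xm, m→xmg, x→xm, m→xmg, g→mm, m→xmg, m→xmg. Concatenated: xm xmg xm xmg mm xm xmg xm xmg mm xmg xmg.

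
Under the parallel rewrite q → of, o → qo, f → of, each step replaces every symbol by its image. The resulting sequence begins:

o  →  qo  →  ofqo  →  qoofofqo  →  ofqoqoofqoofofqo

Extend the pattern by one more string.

Replace each of the 16 characters of ofqoqoofqoofofqo in place — qo of of qo of qo qo of of qo qo of qo of of qo — and concatenate.

qoofofqoofqoqoofofqoqoofqoofofqo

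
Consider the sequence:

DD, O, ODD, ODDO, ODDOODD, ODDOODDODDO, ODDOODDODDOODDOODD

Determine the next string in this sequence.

ODDOODDODDOODDOODDODDOODDODDO

Each term (from the third on) is the previous term followed by the one before it: term 3 = O·DD = ODD.
The next term joins ODDOODDODDOODDOODD and ODDOODDODDO.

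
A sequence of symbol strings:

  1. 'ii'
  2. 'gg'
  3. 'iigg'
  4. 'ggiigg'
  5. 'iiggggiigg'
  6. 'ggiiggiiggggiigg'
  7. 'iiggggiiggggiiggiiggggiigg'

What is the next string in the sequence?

ggiiggiiggggiiggiiggggiiggggiiggiiggggiigg

From term 3 onward, concatenate the second-to-last term with the last: ii·gg = iigg, gg·iigg = ggiigg, …
Continuing: ggiiggiiggggiigg · iiggggiiggggiiggiiggggiigg gives term 8.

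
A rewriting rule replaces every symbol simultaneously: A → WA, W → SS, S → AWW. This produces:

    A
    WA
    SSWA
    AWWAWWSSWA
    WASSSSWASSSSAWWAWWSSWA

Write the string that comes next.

Applying the rule to each of the 22 symbols of WASSSSWASSSSAWWAWWSSWA gives the pieces SS WA AWW AWW AWW AWW SS WA AWW AWW AWW AWW WA SS SS WA SS SS AWW AWW SS WA, which concatenate to the answer.

SSWAAWWAWWAWWAWWSSWAAWWAWWAWWAWWWASSSSWASSSSAWWAWWSSWA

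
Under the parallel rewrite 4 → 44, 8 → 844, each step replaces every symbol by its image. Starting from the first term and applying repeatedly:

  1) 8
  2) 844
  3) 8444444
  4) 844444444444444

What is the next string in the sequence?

Rewriting the 15 symbols of 844444444444444 one by one yields 844 44 44 44 44 44 44 44 44 44 44 44 44 44 44; concatenated:

8444444444444444444444444444444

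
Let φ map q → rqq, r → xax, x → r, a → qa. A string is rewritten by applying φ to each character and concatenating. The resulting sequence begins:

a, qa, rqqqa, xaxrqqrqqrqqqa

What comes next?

Rewriting the 14 symbols of xaxrqqrqqrqqqa one by one yields r qa r xax rqq rqq xax rqq rqq xax rqq rqq rqq qa; concatenated:

rqarxaxrqqrqqxaxrqqrqqxaxrqqrqqrqqqa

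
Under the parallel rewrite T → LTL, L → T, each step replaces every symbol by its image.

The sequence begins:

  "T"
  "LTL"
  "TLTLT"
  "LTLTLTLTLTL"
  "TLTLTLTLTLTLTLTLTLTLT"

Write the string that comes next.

LTLTLTLTLTLTLTLTLTLTLTLTLTLTLTLTLTLTLTLTLTL

Applying the rule to each of the 21 symbols of TLTLTLTLTLTLTLTLTLTLT gives the pieces LTL T LTL T LTL T LTL T LTL T LTL T LTL T LTL T LTL T LTL T LTL, which concatenate to the answer.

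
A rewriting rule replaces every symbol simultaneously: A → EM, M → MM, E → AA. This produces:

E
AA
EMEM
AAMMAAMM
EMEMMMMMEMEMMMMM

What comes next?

AAMMAAMMMMMMMMMMAAMMAAMMMMMMMMMM

Applying the rule to each of the 16 symbols of EMEMMMMMEMEMMMMM gives the pieces AA MM AA MM MM MM MM MM AA MM AA MM MM MM MM MM, which concatenate to the answer.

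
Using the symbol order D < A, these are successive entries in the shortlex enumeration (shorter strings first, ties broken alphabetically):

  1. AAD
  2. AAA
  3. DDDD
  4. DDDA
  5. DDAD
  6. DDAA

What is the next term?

DADD

The successor of DDAA increments the rightmost position that isn't already A and resets every position after it to D.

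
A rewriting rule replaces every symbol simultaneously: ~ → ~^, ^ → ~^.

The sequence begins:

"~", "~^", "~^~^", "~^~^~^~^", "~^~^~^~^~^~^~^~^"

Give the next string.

Applying the rule to each of the 16 symbols of ~^~^~^~^~^~^~^~^ gives the pieces ~^ ~^ ~^ ~^ ~^ ~^ ~^ ~^ ~^ ~^ ~^ ~^ ~^ ~^ ~^ ~^, which concatenate to the answer.

~^~^~^~^~^~^~^~^~^~^~^~^~^~^~^~^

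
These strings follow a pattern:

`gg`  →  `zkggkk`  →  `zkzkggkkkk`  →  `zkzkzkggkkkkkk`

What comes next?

zkzkzkzkggkkkkkkkk

Each term wraps the previous one in zk on the left and kk on the right.
So the next term is zk·zkzkzkggkkkkkk·kk.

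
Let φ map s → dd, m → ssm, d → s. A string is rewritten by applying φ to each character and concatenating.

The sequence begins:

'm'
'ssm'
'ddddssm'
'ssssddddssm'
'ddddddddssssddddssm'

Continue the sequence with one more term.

φ(ddddddddssssddddssm) expands symbol-by-symbol to s s s s s s s s dd dd dd dd s s s s dd dd ssm; joining the 19 pieces gives the next term.

ssssssssddddddddssssddddssm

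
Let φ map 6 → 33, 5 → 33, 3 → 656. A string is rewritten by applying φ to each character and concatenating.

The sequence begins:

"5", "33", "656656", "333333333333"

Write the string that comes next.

Expanding 333333333333: 3→656, 3→656, 3→656, 3→656, 3→656, 3→656, 3→656, 3→656, 3→656, 3→656, 3→656, 3→656. Concatenated: 656 656 656 656 656 656 656 656 656 656 656 656.

656656656656656656656656656656656656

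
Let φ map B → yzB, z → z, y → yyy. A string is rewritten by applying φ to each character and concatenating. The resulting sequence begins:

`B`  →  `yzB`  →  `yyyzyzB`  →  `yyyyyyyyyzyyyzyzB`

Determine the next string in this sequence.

Applying the rule to each of the 17 symbols of yyyyyyyyyzyyyzyzB gives the pieces yyy yyy yyy yyy yyy yyy yyy yyy yyy z yyy yyy yyy z yyy z yzB, which concatenate to the answer.

yyyyyyyyyyyyyyyyyyyyyyyyyyyzyyyyyyyyyzyyyzyzB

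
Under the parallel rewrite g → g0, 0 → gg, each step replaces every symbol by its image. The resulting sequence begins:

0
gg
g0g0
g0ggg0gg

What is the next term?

Expanding g0ggg0gg: g→g0, 0→gg, g→g0, g→g0, g→g0, 0→gg, g→g0, g→g0. Concatenated: g0 gg g0 g0 g0 gg g0 g0.

g0ggg0g0g0ggg0g0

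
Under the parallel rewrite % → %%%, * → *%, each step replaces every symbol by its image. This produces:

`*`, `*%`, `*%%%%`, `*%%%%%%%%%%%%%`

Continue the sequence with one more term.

Rewriting the 14 symbols of *%%%%%%%%%%%%% one by one yields *% %%% %%% %%% %%% %%% %%% %%% %%% %%% %%% %%% %%% %%%; concatenated:

*%%%%%%%%%%%%%%%%%%%%%%%%%%%%%%%%%%%%%%%%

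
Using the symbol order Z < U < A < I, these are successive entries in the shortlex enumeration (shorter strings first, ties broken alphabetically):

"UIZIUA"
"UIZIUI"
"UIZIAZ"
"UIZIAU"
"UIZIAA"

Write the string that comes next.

Find the rightmost character of UIZIAA below I, bump it to the next letter, and reset everything to its right to Z.

UIZIAI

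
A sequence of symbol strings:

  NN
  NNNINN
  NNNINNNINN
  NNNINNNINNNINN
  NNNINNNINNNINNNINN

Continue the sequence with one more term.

Each term is the previous one with NINN appended.
One more step from NNNINNNINNNINNNINN gives the answer.

NNNINNNINNNINNNINNNINN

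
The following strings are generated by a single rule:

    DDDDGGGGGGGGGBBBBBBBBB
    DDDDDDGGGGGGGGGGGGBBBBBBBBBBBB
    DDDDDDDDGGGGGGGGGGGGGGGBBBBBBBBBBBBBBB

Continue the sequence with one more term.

DDDDDDDDDDGGGGGGGGGGGGGGGGGGBBBBBBBBBBBBBBBBBB

Each string has the form D^{2n} G^{3n+3} B^{3n+3}, where the shown terms are n = 2, 3, 4.
At n = 5 the blocks have lengths 10, 18, 18.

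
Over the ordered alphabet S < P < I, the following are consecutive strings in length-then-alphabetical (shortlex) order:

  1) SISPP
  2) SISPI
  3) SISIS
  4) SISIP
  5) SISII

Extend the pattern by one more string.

The successor of SISII increments the rightmost position that isn't already I and resets every position after it to S.

SIPSS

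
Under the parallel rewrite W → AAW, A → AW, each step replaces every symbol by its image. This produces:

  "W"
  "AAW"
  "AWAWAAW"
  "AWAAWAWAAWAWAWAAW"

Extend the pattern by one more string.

Applying the rule to each of the 17 symbols of AWAAWAWAAWAWAWAAW gives the pieces AW AAW AW AW AAW AW AAW AW AW AAW AW AAW AW AAW AW AW AAW, which concatenate to the answer.

AWAAWAWAWAAWAWAAWAWAWAAWAWAAWAWAAWAWAWAAW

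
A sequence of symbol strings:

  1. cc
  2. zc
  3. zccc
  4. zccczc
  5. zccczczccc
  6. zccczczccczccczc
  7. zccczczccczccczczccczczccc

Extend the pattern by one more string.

zccczczccczccczczccczczccczccczczccczccczc

Each term (from the third on) is the previous term followed by the one before it: term 3 = zc·cc = zccc.
The next term joins zccczczccczccczczccczczccc and zccczczccczccczc.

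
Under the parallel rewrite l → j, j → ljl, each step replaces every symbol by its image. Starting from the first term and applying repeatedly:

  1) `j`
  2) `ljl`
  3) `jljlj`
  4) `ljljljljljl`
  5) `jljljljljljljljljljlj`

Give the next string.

Applying the rule to each of the 21 symbols of jljljljljljljljljljlj gives the pieces ljl j ljl j ljl j ljl j ljl j ljl j ljl j ljl j ljl j ljl j ljl, which concatenate to the answer.

ljljljljljljljljljljljljljljljljljljljljljl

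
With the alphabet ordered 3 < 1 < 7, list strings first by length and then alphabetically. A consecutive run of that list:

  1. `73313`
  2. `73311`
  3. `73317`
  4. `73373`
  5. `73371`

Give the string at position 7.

Continuing the enumeration 2 steps past 73371: 73371 → 73377 → (answer).

73133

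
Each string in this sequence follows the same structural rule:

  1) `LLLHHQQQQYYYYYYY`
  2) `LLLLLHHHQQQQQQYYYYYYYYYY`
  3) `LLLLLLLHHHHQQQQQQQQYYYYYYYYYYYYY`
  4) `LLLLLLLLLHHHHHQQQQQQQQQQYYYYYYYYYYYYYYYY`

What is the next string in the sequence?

LLLLLLLLLLLHHHHHHQQQQQQQQQQQQYYYYYYYYYYYYYYYYYYY

The n-th term is 2n-1 L's then n H's then 2n Q's then 3n+1 Y's, where the shown terms are n = 2, 3, 4, 5.
For the next term, n = 6, so the run lengths are 11, 6, 12, 19.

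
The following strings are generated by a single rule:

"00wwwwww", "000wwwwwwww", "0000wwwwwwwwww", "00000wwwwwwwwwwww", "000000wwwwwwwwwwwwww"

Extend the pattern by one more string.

0000000wwwwwwwwwwwwwwww

Each string has the form 0^{n} w^{2n+2}, where the shown terms are n = 2, 3, 4, 5, 6.
At n = 7 the blocks have lengths 7, 16.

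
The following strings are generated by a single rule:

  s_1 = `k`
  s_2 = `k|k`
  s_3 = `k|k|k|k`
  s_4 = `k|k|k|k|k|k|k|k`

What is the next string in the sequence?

Each string is two copies of the previous one joined by '|'.
Doubling k|k|k|k|k|k|k|k with '|' between the halves:

k|k|k|k|k|k|k|k|k|k|k|k|k|k|k|k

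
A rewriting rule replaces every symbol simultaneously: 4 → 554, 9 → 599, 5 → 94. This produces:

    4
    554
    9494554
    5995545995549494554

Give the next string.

Rewriting the 19 symbols of 5995545995549494554 one by one yields 94 599 599 94 94 554 94 599 599 94 94 554 599 554 599 554 94 94 554; concatenated:

9459959994945549459959994945545995545995549494554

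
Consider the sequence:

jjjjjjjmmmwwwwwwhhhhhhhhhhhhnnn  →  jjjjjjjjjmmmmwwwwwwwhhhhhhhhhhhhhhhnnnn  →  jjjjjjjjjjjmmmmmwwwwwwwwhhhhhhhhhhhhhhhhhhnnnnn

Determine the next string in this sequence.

Each string has the form j^{2n+1} m^{n} w^{n+3} h^{3n+3} n^{n}, where the shown terms are n = 3, 4, 5.
Setting n = 6 gives 13, 6, 9, 21, 6 characters in each block.

jjjjjjjjjjjjjmmmmmmwwwwwwwwwhhhhhhhhhhhhhhhhhhhhhnnnnnn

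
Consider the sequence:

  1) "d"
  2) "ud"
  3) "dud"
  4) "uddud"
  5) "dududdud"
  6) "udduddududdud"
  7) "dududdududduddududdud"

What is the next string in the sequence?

This is a Fibonacci-style word recurrence s(k) = s(k−2)·s(k−1): e.g. d·ud = dud.
Continuing: udduddududdud · dududdududduddududdud gives term 8.

udduddududduddududdududduddududdud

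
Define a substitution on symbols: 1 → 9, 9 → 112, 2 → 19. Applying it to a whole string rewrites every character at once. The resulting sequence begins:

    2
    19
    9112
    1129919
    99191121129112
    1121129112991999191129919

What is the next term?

Applying the rule to each of the 25 symbols of 1121129112991999191129919 gives the pieces 9 9 19 9 9 19 112 9 9 19 112 112 9 112 112 112 9 112 9 9 19 112 112 9 112, which concatenate to the answer.

9919991911299191121129112112112911299191121129112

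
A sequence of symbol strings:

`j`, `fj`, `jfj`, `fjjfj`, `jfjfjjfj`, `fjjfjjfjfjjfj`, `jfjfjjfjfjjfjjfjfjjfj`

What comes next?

From term 3 onward, concatenate the second-to-last term with the last: j·fj = jfj, fj·jfj = fjjfj, …
The next term joins fjjfjjfjfjjfj and jfjfjjfjfjjfjjfjfjjfj.

fjjfjjfjfjjfjjfjfjjfjfjjfjjfjfjjfj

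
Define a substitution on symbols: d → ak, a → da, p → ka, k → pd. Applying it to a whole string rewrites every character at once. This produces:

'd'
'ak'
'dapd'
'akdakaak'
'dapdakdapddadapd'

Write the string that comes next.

Applying the rule to each of the 16 symbols of dapdakdapddadapd gives the pieces ak da ka ak da pd ak da ka ak ak da ak da ka ak, which concatenate to the answer.

akdakaakdapdakdakaakakdaakdakaak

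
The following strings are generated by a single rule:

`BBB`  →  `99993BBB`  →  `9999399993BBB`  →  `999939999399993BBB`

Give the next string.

The strings grow by a fixed prefix 99993 each time.
Applying this once more to 999939999399993BBB:

99993999939999399993BBB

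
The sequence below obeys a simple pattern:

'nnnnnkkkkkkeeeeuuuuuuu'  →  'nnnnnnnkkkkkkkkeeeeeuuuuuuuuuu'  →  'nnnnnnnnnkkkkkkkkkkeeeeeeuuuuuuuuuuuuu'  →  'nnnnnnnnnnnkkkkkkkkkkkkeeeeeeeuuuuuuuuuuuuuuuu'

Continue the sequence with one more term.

nnnnnnnnnnnnnkkkkkkkkkkkkkkeeeeeeeeuuuuuuuuuuuuuuuuuuu

Each string has the form n^{2n+1} k^{2n+2} e^{n+2} u^{3n+1}, where the shown terms are n = 2, 3, 4, 5.
For the next term, n = 6, so the run lengths are 13, 14, 8, 19.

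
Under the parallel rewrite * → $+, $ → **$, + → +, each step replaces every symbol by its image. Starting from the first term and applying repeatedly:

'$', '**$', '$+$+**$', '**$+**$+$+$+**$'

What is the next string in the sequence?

$+$+**$+$+$+**$+**$+**$+$+$+**$

Applying the rule to each of the 15 symbols of **$+**$+$+$+**$ gives the pieces $+ $+ **$ + $+ $+ **$ + **$ + **$ + $+ $+ **$, which concatenate to the answer.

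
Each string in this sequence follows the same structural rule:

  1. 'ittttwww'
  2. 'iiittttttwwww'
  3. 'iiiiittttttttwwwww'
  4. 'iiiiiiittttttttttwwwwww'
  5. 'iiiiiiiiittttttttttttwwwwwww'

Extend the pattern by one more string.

Reading off run lengths: i runs 1, 3, 5, 7, 9; t runs 4, 6, 8, 10, 12; w runs 3, 4, 5, 6, 7 — each is linear in n (n = 1, 2, …).
Setting n = 6 gives 11, 14, 8 characters in each block.

iiiiiiiiiiittttttttttttttwwwwwwww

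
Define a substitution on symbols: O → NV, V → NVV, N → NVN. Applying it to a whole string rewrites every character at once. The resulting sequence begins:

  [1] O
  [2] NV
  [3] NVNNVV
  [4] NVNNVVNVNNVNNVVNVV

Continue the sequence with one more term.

Applying the rule to each of the 18 symbols of NVNNVVNVNNVNNVVNVV gives the pieces NVN NVV NVN NVN NVV NVV NVN NVV NVN NVN NVV NVN NVN NVV NVV NVN NVV NVV, which concatenate to the answer.

NVNNVVNVNNVNNVVNVVNVNNVVNVNNVNNVVNVNNVNNVVNVVNVNNVVNVV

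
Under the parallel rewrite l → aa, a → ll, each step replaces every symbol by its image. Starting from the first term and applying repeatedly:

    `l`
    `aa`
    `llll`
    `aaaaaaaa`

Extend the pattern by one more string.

llllllllllllllll

Apply φ to aaaaaaaa symbol by symbol: a→ll, a→ll, a→ll, a→ll, a→ll, a→ll, a→ll, a→ll; joined: ll ll ll ll ll ll ll ll.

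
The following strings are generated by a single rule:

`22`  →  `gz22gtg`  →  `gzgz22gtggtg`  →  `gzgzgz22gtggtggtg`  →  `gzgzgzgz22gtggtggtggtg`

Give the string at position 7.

gzgzgzgzgzgz22gtggtggtggtggtggtg

Each term wraps the previous one in gz on the left and gtg on the right.
From gzgzgzgz22gtggtggtggtg, 2 further steps: gzgzgzgz22gtggtggtggtg → gzgzgzgzgz22gtggtggtggtggtg → (answer).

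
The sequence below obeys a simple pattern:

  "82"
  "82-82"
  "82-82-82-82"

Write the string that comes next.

Every step duplicates the string with '-' between the halves.
So the next term is two copies of 82-82-82-82 with '-' between the halves.

82-82-82-82-82-82-82-82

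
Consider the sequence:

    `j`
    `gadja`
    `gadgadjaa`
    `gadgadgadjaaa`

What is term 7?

Every step adds gad to the front and a to the end of the previous string.
From gadgadgadjaaa, 3 further steps: gadgadgadjaaa → gadgadgadgadjaaaa → gadgadgadgadgadjaaaaa → (answer).

gadgadgadgadgadgadjaaaaaa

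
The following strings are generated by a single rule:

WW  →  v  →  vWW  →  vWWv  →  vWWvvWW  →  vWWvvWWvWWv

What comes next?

This is a Fibonacci-style word recurrence s(k) = s(k−1)·s(k−2): e.g. v·WW = vWW.
Continuing: vWWvvWWvWWv · vWWvvWW gives term 7.

vWWvvWWvWWvvWWvvWW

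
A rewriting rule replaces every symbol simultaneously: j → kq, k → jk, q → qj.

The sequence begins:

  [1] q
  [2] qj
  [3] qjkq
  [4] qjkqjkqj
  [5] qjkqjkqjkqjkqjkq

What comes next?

Rewriting the 16 symbols of qjkqjkqjkqjkqjkq one by one yields qj kq jk qj kq jk qj kq jk qj kq jk qj kq jk qj; concatenated:

qjkqjkqjkqjkqjkqjkqjkqjkqjkqjkqj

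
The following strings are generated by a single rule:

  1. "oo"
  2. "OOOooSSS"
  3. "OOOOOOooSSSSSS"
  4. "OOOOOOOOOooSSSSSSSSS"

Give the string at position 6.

OOOOOOOOOOOOOOOooSSSSSSSSSSSSSSS

Every step adds OOO to the front and SSS to the end of the previous string.
From OOOOOOOOOooSSSSSSSSS, 2 further steps: OOOOOOOOOooSSSSSSSSS → OOOOOOOOOOOOooSSSSSSSSSSSS → (answer).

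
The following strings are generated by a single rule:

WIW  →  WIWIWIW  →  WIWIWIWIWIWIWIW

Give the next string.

Every step duplicates the string with 'I' between the halves.
One more doubling of WIWIWIWIWIWIWIW gives the answer.

WIWIWIWIWIWIWIWIWIWIWIWIWIWIWIW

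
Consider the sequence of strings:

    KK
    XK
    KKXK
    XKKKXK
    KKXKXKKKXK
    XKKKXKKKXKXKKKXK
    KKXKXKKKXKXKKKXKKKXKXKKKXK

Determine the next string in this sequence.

Each term (from the third on) is the two preceding terms concatenated in order: term 3 = KK·XK = KKXK.
The next term joins XKKKXKKKXKXKKKXK and KKXKXKKKXKXKKKXKKKXKXKKKXK.

XKKKXKKKXKXKKKXKKKXKXKKKXKXKKKXKKKXKXKKKXK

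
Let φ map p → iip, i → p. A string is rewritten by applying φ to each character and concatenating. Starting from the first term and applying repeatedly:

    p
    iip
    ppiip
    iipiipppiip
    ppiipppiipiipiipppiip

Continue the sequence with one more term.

φ(ppiipppiipiipiipppiip) expands symbol-by-symbol to iip iip p p iip iip iip p p iip p p iip p p iip iip iip p p iip; joining the 21 pieces gives the next term.

iipiipppiipiipiipppiipppiipppiipiipiipppiip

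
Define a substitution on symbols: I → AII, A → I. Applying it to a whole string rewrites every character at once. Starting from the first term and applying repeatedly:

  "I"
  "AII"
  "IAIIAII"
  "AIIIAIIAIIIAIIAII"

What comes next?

IAIIAIIAIIIAIIAIIIAIIAIIAIIIAIIAIIIAIIAII

Applying the rule to each of the 17 symbols of AIIIAIIAIIIAIIAII gives the pieces I AII AII AII I AII AII I AII AII AII I AII AII I AII AII, which concatenate to the answer.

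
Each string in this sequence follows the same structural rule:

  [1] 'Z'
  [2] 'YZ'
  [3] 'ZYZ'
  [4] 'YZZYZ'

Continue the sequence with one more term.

ZYZYZZYZ

Each term (from the third on) is the two preceding terms concatenated in order: term 3 = Z·YZ = ZYZ.
Continuing: ZYZ · YZZYZ gives term 5.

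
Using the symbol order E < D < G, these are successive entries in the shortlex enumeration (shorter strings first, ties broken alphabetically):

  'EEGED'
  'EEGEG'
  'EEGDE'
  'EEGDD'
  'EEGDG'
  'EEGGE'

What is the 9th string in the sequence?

EDEEE

Advancing 3 positions from EEGGE through EEGGE → EEGGD → EEGGG reaches term 9.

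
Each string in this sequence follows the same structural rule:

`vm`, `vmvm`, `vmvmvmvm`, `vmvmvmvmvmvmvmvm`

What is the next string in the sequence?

vmvmvmvmvmvmvmvmvmvmvmvmvmvmvmvm

Every step duplicates the string.
So the next term is two copies of vmvmvmvmvmvmvmvm.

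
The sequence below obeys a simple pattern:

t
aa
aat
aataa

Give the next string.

Each term (from the third on) is the previous term followed by the one before it: term 3 = aa·t = aat.
Continuing: aataa · aat gives term 5.

aataaaat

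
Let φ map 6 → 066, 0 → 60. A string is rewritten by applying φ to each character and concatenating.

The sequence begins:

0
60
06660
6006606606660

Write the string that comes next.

Replace each of the 13 characters of 6006606606660 in place — 066 60 60 066 066 60 066 066 60 066 066 066 60 — and concatenate.

0666060066066600660666006606606660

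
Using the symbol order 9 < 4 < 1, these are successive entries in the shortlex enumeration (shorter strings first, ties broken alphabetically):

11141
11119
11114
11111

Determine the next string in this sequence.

After 11111 the length-5 strings are exhausted; the first length-6 string is 6 copies of 9.

999999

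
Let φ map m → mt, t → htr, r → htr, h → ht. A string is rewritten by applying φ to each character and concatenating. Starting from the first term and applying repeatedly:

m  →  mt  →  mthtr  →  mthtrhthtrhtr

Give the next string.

φ(mthtrhthtrhtr) expands symbol-by-symbol to mt htr ht htr htr ht htr ht htr htr ht htr htr; joining the 13 pieces gives the next term.

mthtrhthtrhtrhthtrhthtrhtrhthtrhtr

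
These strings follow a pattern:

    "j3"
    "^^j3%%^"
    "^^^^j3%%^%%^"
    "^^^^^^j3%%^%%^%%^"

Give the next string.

Every step adds ^^ to the front and %%^ to the end of the previous string.
Applying this once more to ^^^^^^j3%%^%%^%%^:

^^^^^^^^j3%%^%%^%%^%%^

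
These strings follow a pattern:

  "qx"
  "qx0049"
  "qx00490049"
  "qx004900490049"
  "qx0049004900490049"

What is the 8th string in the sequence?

Each term is the previous one with 0049 appended.
From qx0049004900490049, 3 further steps: qx0049004900490049 → qx00490049004900490049 → qx004900490049004900490049 → (answer).

qx0049004900490049004900490049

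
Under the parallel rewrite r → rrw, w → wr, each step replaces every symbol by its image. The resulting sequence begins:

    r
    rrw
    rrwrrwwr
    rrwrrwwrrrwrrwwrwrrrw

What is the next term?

rrwrrwwrrrwrrwwrwrrrwrrwrrwwrrrwrrwwrwrrrwwrrrwrrwrrwwr

φ(rrwrrwwrrrwrrwwrwrrrw) expands symbol-by-symbol to rrw rrw wr rrw rrw wr wr rrw rrw rrw wr rrw rrw wr wr rrw wr rrw rrw rrw wr; joining the 21 pieces gives the next term.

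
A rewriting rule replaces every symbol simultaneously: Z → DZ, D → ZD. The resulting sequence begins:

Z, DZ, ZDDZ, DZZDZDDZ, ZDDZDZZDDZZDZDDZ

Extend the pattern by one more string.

Rewriting the 16 symbols of ZDDZDZZDDZZDZDDZ one by one yields DZ ZD ZD DZ ZD DZ DZ ZD ZD DZ DZ ZD DZ ZD ZD DZ; concatenated:

DZZDZDDZZDDZDZZDZDDZDZZDDZZDZDDZ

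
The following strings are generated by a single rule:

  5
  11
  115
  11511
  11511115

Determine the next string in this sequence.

1151111511511

Each term (from the third on) is the previous term followed by the one before it: term 3 = 11·5 = 115.
So term 6 is 11511115·11511.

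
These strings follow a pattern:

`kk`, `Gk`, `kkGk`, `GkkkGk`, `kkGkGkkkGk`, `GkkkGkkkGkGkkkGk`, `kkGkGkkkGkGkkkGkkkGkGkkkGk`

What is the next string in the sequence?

GkkkGkkkGkGkkkGkkkGkGkkkGkGkkkGkkkGkGkkkGk

From term 3 onward, concatenate the second-to-last term with the last: kk·Gk = kkGk, Gk·kkGk = GkkkGk, …
So term 8 is GkkkGkkkGkGkkkGk·kkGkGkkkGkGkkkGkkkGkGkkkGk.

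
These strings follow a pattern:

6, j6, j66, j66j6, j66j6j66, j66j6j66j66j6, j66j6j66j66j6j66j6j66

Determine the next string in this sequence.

Each term (from the third on) is the previous term followed by the one before it: term 3 = j6·6 = j66.
The next term joins j66j6j66j66j6j66j6j66 and j66j6j66j66j6.

j66j6j66j66j6j66j6j66j66j6j66j66j6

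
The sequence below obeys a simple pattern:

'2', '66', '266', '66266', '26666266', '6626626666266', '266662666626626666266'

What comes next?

This is a Fibonacci-style word recurrence s(k) = s(k−2)·s(k−1): e.g. 2·66 = 266.
The next term joins 6626626666266 and 266662666626626666266.

6626626666266266662666626626666266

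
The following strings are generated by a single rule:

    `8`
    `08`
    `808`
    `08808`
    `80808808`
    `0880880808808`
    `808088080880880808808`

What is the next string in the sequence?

0880880808808808088080880880808808

This is a Fibonacci-style word recurrence s(k) = s(k−2)·s(k−1): e.g. 8·08 = 808.
So term 8 is 0880880808808·808088080880880808808.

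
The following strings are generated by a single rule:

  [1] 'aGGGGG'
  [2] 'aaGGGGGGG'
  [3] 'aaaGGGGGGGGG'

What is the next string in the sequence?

aaaaGGGGGGGGGGG

Term n consists of n-1 a's, followed by 2n+1 G's, where the shown terms are n = 2, 3, 4.
For the next term, n = 5, so the run lengths are 4, 11.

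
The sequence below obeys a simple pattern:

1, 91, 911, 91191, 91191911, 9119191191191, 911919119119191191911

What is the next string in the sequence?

From term 3 onward, concatenate the last term with the second-to-last: 91·1 = 911, 911·91 = 91191, …
So term 8 is 911919119119191191911·9119191191191.

9119191191191911919119119191191191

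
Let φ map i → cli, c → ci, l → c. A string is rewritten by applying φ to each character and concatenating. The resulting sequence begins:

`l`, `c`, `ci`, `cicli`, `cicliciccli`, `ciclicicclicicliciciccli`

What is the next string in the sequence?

Rewriting the 24 symbols of ciclicicclicicliciciccli one by one yields ci cli ci c cli ci cli ci ci c cli ci cli ci c cli ci cli ci cli ci ci c cli; concatenated:

cicliciccliciclicicicclicicliciccliciclicicliciciccli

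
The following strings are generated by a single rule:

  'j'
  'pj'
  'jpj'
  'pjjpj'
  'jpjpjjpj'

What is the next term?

This is a Fibonacci-style word recurrence s(k) = s(k−2)·s(k−1): e.g. j·pj = jpj.
So term 6 is pjjpj·jpjpjjpj.

pjjpjjpjpjjpj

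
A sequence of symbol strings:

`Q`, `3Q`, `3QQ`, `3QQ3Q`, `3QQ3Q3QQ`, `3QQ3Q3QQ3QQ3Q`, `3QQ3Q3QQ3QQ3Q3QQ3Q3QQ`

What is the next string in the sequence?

Each term (from the third on) is the previous term followed by the one before it: term 3 = 3Q·Q = 3QQ.
Continuing: 3QQ3Q3QQ3QQ3Q3QQ3Q3QQ · 3QQ3Q3QQ3QQ3Q gives term 8.

3QQ3Q3QQ3QQ3Q3QQ3Q3QQ3QQ3Q3QQ3QQ3Q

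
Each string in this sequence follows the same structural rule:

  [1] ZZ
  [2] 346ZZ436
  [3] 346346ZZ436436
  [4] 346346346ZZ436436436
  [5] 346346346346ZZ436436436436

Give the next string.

346346346346346ZZ436436436436436

s(k+1) = 346·s(k)·436, so each term gains 346 as a prefix and 436 as a suffix.
One more step from 346346346346ZZ436436436436 gives the answer.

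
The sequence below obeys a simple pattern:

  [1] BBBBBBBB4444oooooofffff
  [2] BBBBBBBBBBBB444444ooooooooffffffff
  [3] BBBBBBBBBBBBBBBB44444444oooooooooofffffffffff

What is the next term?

BBBBBBBBBBBBBBBBBBBB4444444444ooooooooooooffffffffffffff

The n-th term is 4n B's then 2n 4's then 2n+2 o's then 3n-1 f's, where the shown terms are n = 2, 3, 4.
Setting n = 5 gives 20, 10, 12, 14 characters in each block.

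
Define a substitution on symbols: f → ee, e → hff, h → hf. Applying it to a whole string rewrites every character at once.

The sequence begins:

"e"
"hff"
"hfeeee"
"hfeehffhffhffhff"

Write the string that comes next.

hfeehffhffhfeeeehfeeeehfeeeehfeeee

Replace each of the 16 characters of hfeehffhffhffhff in place — hf ee hff hff hf ee ee hf ee ee hf ee ee hf ee ee — and concatenate.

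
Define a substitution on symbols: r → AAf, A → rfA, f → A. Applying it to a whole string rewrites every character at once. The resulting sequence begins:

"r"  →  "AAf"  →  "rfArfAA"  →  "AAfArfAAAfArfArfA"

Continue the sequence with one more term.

Applying the rule to each of the 17 symbols of AAfArfAAAfArfArfA gives the pieces rfA rfA A rfA AAf A rfA rfA rfA A rfA AAf A rfA AAf A rfA, which concatenate to the answer.

rfArfAArfAAAfArfArfArfAArfAAAfArfAAAfArfA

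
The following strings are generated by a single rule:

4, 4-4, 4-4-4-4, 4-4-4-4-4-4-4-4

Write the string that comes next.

Each string is two copies of the previous one joined by '-'.
Doubling 4-4-4-4-4-4-4-4 with '-' between the halves:

4-4-4-4-4-4-4-4-4-4-4-4-4-4-4-4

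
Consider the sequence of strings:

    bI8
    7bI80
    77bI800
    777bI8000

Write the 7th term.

777777bI8000000

Each term wraps the previous one in 7 on the left and 0 on the right.
From 777bI8000, 3 further steps: 777bI8000 → 7777bI80000 → 77777bI800000 → (answer).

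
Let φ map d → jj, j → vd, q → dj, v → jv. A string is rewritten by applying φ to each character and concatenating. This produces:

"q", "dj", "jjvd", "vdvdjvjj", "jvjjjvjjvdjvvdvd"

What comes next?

Rewriting the 16 symbols of jvjjjvjjvdjvvdvd one by one yields vd jv vd vd vd jv vd vd jv jj vd jv jv jj jv jj; concatenated:

vdjvvdvdvdjvvdvdjvjjvdjvjvjjjvjj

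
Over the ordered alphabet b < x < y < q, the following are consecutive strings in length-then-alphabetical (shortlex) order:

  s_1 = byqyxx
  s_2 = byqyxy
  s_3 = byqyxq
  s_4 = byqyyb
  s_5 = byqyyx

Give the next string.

byqyyy

The successor of byqyyx increments the rightmost position that isn't already q and resets every position after it to b.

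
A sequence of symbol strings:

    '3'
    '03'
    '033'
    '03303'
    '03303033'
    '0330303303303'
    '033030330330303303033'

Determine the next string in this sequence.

This is a Fibonacci-style word recurrence s(k) = s(k−1)·s(k−2): e.g. 03·3 = 033.
The next term joins 033030330330303303033 and 0330303303303.

0330303303303033030330330303303303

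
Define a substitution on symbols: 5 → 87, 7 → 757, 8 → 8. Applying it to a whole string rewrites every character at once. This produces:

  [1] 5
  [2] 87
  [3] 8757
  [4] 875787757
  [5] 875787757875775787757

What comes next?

87578775787577578775787578775775787757875775787757

φ(875787757875775787757) expands symbol-by-symbol to 8 757 87 757 8 757 757 87 757 8 757 87 757 757 87 757 8 757 757 87 757; joining the 21 pieces gives the next term.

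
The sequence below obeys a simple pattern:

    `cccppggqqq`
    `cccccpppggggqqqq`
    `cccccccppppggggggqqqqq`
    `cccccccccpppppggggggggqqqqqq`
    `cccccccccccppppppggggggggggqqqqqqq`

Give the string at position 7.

cccccccccccccccppppppppggggggggggggggqqqqqqqqq

Each string has the form c^{2n+1} p^{n+1} g^{2n} q^{n+2} (n = 1, 2, …).
At n = 7 the blocks have lengths 15, 8, 14, 9.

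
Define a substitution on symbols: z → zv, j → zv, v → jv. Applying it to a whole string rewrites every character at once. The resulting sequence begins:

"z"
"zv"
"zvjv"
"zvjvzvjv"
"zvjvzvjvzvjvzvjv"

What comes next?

φ(zvjvzvjvzvjvzvjv) expands symbol-by-symbol to zv jv zv jv zv jv zv jv zv jv zv jv zv jv zv jv; joining the 16 pieces gives the next term.

zvjvzvjvzvjvzvjvzvjvzvjvzvjvzvjv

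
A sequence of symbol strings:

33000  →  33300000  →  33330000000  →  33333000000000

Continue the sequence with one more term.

Term n consists of n+1 3's, followed by 2n+1 0's (n = 1, 2, …).
Setting n = 5 gives 6, 11 characters in each block.

33333300000000000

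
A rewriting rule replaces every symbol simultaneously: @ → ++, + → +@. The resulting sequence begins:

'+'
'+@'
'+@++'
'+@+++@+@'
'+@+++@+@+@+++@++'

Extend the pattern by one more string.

Replace each of the 16 characters of +@+++@+@+@+++@++ in place — +@ ++ +@ +@ +@ ++ +@ ++ +@ ++ +@ +@ +@ ++ +@ +@ — and concatenate.

+@+++@+@+@+++@+++@+++@+@+@+++@+@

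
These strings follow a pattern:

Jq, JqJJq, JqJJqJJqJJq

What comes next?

Each string is two copies of the previous one joined by 'J'.
So the next term is two copies of JqJJqJJqJJq with 'J' between the halves.

JqJJqJJqJJqJJqJJqJJqJJq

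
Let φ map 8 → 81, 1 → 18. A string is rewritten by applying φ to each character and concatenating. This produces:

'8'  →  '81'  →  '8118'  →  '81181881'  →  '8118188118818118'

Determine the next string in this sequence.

φ(8118188118818118) expands symbol-by-symbol to 81 18 18 81 18 81 81 18 18 81 81 18 81 18 18 81; joining the 16 pieces gives the next term.

81181881188181181881811881181881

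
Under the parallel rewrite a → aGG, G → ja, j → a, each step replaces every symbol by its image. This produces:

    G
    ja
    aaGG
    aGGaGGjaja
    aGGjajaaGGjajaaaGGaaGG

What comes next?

aGGjajaaaGGaaGGaGGjajaaaGGaaGGaGGaGGjajaaGGaGGjaja

Applying the rule to each of the 22 symbols of aGGjajaaGGjajaaaGGaaGG gives the pieces aGG ja ja a aGG a aGG aGG ja ja a aGG a aGG aGG aGG ja ja aGG aGG ja ja, which concatenate to the answer.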